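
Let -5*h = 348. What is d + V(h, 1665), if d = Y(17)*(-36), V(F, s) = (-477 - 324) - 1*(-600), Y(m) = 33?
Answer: -1389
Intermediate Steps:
h = -348/5 (h = -⅕*348 = -348/5 ≈ -69.600)
V(F, s) = -201 (V(F, s) = -801 + 600 = -201)
d = -1188 (d = 33*(-36) = -1188)
d + V(h, 1665) = -1188 - 201 = -1389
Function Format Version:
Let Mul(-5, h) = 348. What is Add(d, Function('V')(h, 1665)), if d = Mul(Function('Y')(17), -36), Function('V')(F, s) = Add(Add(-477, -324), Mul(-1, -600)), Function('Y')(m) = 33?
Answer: -1389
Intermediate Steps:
h = Rational(-348, 5) (h = Mul(Rational(-1, 5), 348) = Rational(-348, 5) ≈ -69.600)
Function('V')(F, s) = -201 (Function('V')(F, s) = Add(-801, 600) = -201)
d = -1188 (d = Mul(33, -36) = -1188)
Add(d, Function('V')(h, 1665)) = Add(-1188, -201) = -1389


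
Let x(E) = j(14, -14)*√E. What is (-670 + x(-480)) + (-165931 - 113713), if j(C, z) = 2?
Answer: -280314 + 8*I*√30 ≈ -2.8031e+5 + 43.818*I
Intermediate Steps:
x(E) = 2*√E
(-670 + x(-480)) + (-165931 - 113713) = (-670 + 2*√(-480)) + (-165931 - 113713) = (-670 + 2*(4*I*√30)) - 279644 = (-670 + 8*I*√30) - 279644 = -280314 + 8*I*√30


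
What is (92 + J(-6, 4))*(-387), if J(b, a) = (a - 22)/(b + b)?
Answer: -72369/2 ≈ -36185.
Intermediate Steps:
J(b, a) = (-22 + a)/(2*b) (J(b, a) = (-22 + a)/((2*b)) = (-22 + a)*(1/(2*b)) = (-22 + a)/(2*b))
(92 + J(-6, 4))*(-387) = (92 + (½)*(-22 + 4)/(-6))*(-387) = (92 + (½)*(-⅙)*(-18))*(-387) = (92 + 3/2)*(-387) = (187/2)*(-387) = -72369/2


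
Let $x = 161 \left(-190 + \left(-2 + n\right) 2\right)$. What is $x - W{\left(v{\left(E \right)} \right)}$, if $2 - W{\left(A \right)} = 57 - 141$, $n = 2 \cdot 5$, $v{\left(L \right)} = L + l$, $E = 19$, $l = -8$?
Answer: $-28100$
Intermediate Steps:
$v{\left(L \right)} = -8 + L$ ($v{\left(L \right)} = L - 8 = -8 + L$)
$n = 10$
$W{\left(A \right)} = 86$ ($W{\left(A \right)} = 2 - \left(57 - 141\right) = 2 - -84 = 2 + 84 = 86$)
$x = -28014$ ($x = 161 \left(-190 + \left(-2 + 10\right) 2\right) = 161 \left(-190 + 8 \cdot 2\right) = 161 \left(-190 + 16\right) = 161 \left(-174\right) = -28014$)
$x - W{\left(v{\left(E \right)} \right)} = -28014 - 86 = -28100$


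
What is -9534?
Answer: -9534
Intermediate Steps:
-9534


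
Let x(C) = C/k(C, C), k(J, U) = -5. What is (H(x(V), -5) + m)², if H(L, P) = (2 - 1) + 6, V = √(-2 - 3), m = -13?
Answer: 36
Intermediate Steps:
V = I*√5 (V = √(-5) = I*√5 ≈ 2.2361*I)
x(C) = -C/5 (x(C) = C/(-5) = C*(-⅕) = -C/5)
H(L, P) = 7 (H(L, P) = 1 + 6 = 7)
(H(x(V), -5) + m)² = (7 - 13)² = (-6)² = 36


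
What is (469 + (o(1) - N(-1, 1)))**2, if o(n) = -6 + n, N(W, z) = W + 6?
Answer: 210681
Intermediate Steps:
N(W, z) = 6 + W
(469 + (o(1) - N(-1, 1)))**2 = (469 + ((-6 + 1) - (6 - 1)))**2 = (469 + (-5 - 1*5))**2 = (469 + (-5 - 5))**2 = (469 - 10)**2 = 459**2 = 210681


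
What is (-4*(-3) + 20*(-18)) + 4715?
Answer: 4367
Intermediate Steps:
(-4*(-3) + 20*(-18)) + 4715 = (12 - 360) + 4715 = -348 + 4715 = 4367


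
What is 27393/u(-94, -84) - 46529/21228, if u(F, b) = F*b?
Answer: 17842135/13968024 ≈ 1.2774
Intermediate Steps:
27393/u(-94, -84) - 46529/21228 = 27393/((-94*(-84))) - 46529/21228 = 27393/7896 - 46529*1/21228 = 27393*(1/7896) - 46529/21228 = 9131/2632 - 46529/21228 = 17842135/13968024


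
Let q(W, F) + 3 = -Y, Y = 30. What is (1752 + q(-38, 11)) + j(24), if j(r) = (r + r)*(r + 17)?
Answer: 3687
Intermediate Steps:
j(r) = 2*r*(17 + r) (j(r) = (2*r)*(17 + r) = 2*r*(17 + r))
q(W, F) = -33 (q(W, F) = -3 - 1*30 = -3 - 30 = -33)
(1752 + q(-38, 11)) + j(24) = (1752 - 33) + 2*24*(17 + 24) = 1719 + 2*24*41 = 1719 + 1968 = 3687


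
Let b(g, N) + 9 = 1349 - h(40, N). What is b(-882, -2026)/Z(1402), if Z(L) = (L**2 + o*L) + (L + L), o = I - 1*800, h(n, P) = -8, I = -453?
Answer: 674/105851 ≈ 0.0063674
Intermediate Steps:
o = -1253 (o = -453 - 1*800 = -453 - 800 = -1253)
Z(L) = L**2 - 1251*L (Z(L) = (L**2 - 1253*L) + (L + L) = (L**2 - 1253*L) + 2*L = L**2 - 1251*L)
b(g, N) = 1348 (b(g, N) = -9 + (1349 - 1*(-8)) = -9 + (1349 + 8) = -9 + 1357 = 1348)
b(-882, -2026)/Z(1402) = 1348/((1402*(-1251 + 1402))) = 1348/((1402*151)) = 1348/211702 = 1348*(1/211702) = 674/105851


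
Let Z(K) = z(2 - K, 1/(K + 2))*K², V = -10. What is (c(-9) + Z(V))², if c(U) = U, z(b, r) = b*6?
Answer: 51710481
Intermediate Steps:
z(b, r) = 6*b
Z(K) = K²*(12 - 6*K) (Z(K) = (6*(2 - K))*K² = (12 - 6*K)*K² = K²*(12 - 6*K))
(c(-9) + Z(V))² = (-9 + 6*(-10)²*(2 - 1*(-10)))² = (-9 + 6*100*(2 + 10))² = (-9 + 6*100*12)² = (-9 + 7200)² = 7191² = 51710481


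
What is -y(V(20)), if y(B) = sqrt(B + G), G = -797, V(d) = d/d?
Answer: -2*I*sqrt(199) ≈ -28.213*I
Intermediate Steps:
V(d) = 1
y(B) = sqrt(-797 + B) (y(B) = sqrt(B - 797) = sqrt(-797 + B))
-y(V(20)) = -sqrt(-797 + 1) = -sqrt(-796) = -2*I*sqrt(199)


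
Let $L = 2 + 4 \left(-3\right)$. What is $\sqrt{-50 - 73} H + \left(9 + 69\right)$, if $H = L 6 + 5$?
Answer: $78 - 55 i \sqrt{123} \approx 78.0 - 609.98 i$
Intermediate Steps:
$L = -10$ ($L = 2 - 12 = -10$)
$H = -55$ ($H = \left(-10\right) 6 + 5 = -60 + 5 = -55$)
$\sqrt{-50 - 73} H + \left(9 + 69\right) = \sqrt{-50 - 73} \left(-55\right) + \left(9 + 69\right) = \sqrt{-123} \left(-55\right) + 78 = i \sqrt{123} \left(-55\right) + 78 = - 55 i \sqrt{123} + 78 = 78 - 55 i \sqrt{123}$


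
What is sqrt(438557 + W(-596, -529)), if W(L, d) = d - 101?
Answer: sqrt(437927) ≈ 661.76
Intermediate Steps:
W(L, d) = -101 + d
sqrt(438557 + W(-596, -529)) = sqrt(438557 + (-101 - 529)) = sqrt(438557 - 630) = sqrt(437927)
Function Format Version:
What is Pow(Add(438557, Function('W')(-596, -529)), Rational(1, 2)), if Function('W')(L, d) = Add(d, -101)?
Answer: Pow(437927, Rational(1, 2)) ≈ 661.76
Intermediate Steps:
Function('W')(L, d) = Add(-101, d)
Pow(Add(438557, Function('W')(-596, -529)), Rational(1, 2)) = Pow(Add(438557, Add(-101, -529)), Rational(1, 2)) = Pow(Add(438557, -630), Rational(1, 2)) = Pow(437927, Rational(1, 2))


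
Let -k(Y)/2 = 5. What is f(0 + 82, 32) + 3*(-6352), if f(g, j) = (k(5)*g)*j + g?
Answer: -45214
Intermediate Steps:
k(Y) = -10 (k(Y) = -2*5 = -10)
f(g, j) = g - 10*g*j (f(g, j) = (-10*g)*j + g = -10*g*j + g = g - 10*g*j)
f(0 + 82, 32) + 3*(-6352) = (0 + 82)*(1 - 10*32) + 3*(-6352) = 82*(1 - 320) - 19056 = 82*(-319) - 19056 = -26158 - 19056 = -45214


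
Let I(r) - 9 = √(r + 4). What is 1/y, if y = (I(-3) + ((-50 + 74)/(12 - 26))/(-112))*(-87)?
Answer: -196/170781 ≈ -0.0011477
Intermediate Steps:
I(r) = 9 + √(4 + r) (I(r) = 9 + √(r + 4) = 9 + √(4 + r))
y = -170781/196 (y = ((9 + √(4 - 3)) + ((-50 + 74)/(12 - 26))/(-112))*(-87) = ((9 + √1) + (24/(-14))*(-1/112))*(-87) = ((9 + 1) + (24*(-1/14))*(-1/112))*(-87) = (10 - 12/7*(-1/112))*(-87) = (10 + 3/196)*(-87) = (1963/196)*(-87) = -170781/196 ≈ -871.33)
1/y = 1/(-170781/196) = -196/170781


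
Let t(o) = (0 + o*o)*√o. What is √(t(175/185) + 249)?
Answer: √(466666089 + 45325*√1295)/1369 ≈ 15.807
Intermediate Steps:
t(o) = o^(5/2) (t(o) = (0 + o²)*√o = o²*√o = o^(5/2))
√(t(175/185) + 249) = √((175/185)^(5/2) + 249) = √((175*(1/185))^(5/2) + 249) = √((35/37)^(5/2) + 249) = √(1225*√1295/50653 + 249) = √(249 + 1225*√1295/50653)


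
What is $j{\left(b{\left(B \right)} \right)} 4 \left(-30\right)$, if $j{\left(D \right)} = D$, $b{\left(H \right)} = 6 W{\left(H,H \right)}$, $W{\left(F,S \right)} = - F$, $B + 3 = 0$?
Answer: $-2160$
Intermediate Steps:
$B = -3$ ($B = -3 + 0 = -3$)
$b{\left(H \right)} = - 6 H$ ($b{\left(H \right)} = 6 \left(- H\right) = - 6 H$)
$j{\left(b{\left(B \right)} \right)} 4 \left(-30\right) = \left(-6\right) \left(-3\right) 4 \left(-30\right) = 18 \cdot 4 \left(-30\right) = 72 \left(-30\right) = -2160$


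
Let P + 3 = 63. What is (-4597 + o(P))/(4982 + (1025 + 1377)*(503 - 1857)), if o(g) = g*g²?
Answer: -211403/3247326 ≈ -0.065101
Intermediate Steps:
P = 60 (P = -3 + 63 = 60)
o(g) = g³
(-4597 + o(P))/(4982 + (1025 + 1377)*(503 - 1857)) = (-4597 + 60³)/(4982 + (1025 + 1377)*(503 - 1857)) = (-4597 + 216000)/(4982 + 2402*(-1354)) = 211403/(4982 - 3252308) = 211403/(-3247326) = 211403*(-1/3247326) = -211403/3247326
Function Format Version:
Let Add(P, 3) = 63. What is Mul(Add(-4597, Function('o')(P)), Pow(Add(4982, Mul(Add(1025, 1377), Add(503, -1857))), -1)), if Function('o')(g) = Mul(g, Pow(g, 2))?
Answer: Rational(-211403, 3247326) ≈ -0.065101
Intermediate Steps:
P = 60 (P = Add(-3, 63) = 60)
Function('o')(g) = Pow(g, 3)
Mul(Add(-4597, Function('o')(P)), Pow(Add(4982, Mul(Add(1025, 1377), Add(503, -1857))), -1)) = Mul(Add(-4597, Pow(60, 3)), Pow(Add(4982, Mul(Add(1025, 1377), Add(503, -1857))), -1)) = Mul(Add(-4597, 216000), Pow(Add(4982, Mul(2402, -1354)), -1)) = Mul(211403, Pow(Add(4982, -3252308), -1)) = Mul(211403, Pow(-3247326, -1)) = Mul(211403, Rational(-1, 3247326)) = Rational(-211403, 3247326)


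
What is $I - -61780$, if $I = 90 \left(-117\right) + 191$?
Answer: $51441$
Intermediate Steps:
$I = -10339$ ($I = -10530 + 191 = -10339$)
$I - -61780 = -10339 - -61780 = -10339 + 61780 = 51441$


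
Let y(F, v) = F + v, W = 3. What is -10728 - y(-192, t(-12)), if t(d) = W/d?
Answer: -42143/4 ≈ -10536.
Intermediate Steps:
t(d) = 3/d
-10728 - y(-192, t(-12)) = -10728 - (-192 + 3/(-12)) = -10728 - (-192 + 3*(-1/12)) = -10728 - (-192 - ¼) = -10728 - 1*(-769/4) = -10728 + 769/4 = -42143/4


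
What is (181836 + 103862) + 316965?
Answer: 602663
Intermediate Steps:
(181836 + 103862) + 316965 = 285698 + 316965 = 602663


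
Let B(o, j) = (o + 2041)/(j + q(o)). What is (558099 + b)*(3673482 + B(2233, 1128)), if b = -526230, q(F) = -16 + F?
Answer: 130533316014372/1115 ≈ 1.1707e+11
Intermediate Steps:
B(o, j) = (2041 + o)/(-16 + j + o) (B(o, j) = (o + 2041)/(j + (-16 + o)) = (2041 + o)/(-16 + j + o))
(558099 + b)*(3673482 + B(2233, 1128)) = (558099 - 526230)*(3673482 + (2041 + 2233)/(-16 + 1128 + 2233)) = 31869*(3673482 + 4274/3345) = 31869*(12287801564/3345) = 130533316014372/1115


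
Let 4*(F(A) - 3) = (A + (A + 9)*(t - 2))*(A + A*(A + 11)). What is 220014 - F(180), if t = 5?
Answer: -6234069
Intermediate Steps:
F(A) = 3 + (27 + 4*A)*(A + A*(11 + A))/4 (F(A) = 3 + ((A + (A + 9)*(5 - 2))*(A + A*(A + 11)))/4 = 3 + ((A + (9 + A)*3)*(A + A*(11 + A)))/4 = 3 + ((A + (27 + 3*A))*(A + A*(11 + A)))/4 = 3 + ((27 + 4*A)*(A + A*(11 + A)))/4 = 3 + (27 + 4*A)*(A + A*(11 + A))/4)
220014 - F(180) = 220014 - (3 + 180**3 + 81*180 + (75/4)*180**2) = 220014 - (3 + 5832000 + 14580 + (75/4)*32400) = 220014 - (3 + 5832000 + 14580 + 607500) = 220014 - 1*6454083 = 220014 - 6454083 = -6234069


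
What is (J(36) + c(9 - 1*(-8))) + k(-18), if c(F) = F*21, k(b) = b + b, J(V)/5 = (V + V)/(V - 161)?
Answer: 7953/25 ≈ 318.12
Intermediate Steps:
J(V) = 10*V/(-161 + V) (J(V) = 5*((V + V)/(V - 161)) = 5*((2*V)/(-161 + V)) = 5*(2*V/(-161 + V)) = 10*V/(-161 + V))
k(b) = 2*b
c(F) = 21*F
(J(36) + c(9 - 1*(-8))) + k(-18) = (10*36/(-161 + 36) + 21*(9 - 1*(-8))) + 2*(-18) = (10*36/(-125) + 21*(9 + 8)) - 36 = (10*36*(-1/125) + 21*17) - 36 = (-72/25 + 357) - 36 = 8853/25 - 36 = 7953/25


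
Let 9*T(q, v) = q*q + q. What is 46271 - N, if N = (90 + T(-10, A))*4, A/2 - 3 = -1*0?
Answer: 45871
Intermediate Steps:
A = 6 (A = 6 + 2*(-1*0) = 6 + 2*0 = 6 + 0 = 6)
T(q, v) = q/9 + q²/9 (T(q, v) = (q*q + q)/9 = (q² + q)/9 = (q + q²)/9 = q/9 + q²/9)
N = 400 (N = (90 + (⅑)*(-10)*(1 - 10))*4 = (90 + (⅑)*(-10)*(-9))*4 = (90 + 10)*4 = 100*4 = 400)
46271 - N = 46271 - 1*400 = 46271 - 400 = 45871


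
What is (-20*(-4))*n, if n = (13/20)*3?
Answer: 156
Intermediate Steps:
n = 39/20 (n = (13*(1/20))*3 = (13/20)*3 = 39/20 ≈ 1.9500)
(-20*(-4))*n = -20*(-4)*(39/20) = -4*(-20)*(39/20) = 80*(39/20) = 156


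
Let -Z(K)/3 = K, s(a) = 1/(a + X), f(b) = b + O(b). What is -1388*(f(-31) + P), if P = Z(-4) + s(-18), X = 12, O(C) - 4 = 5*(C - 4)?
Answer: 791854/3 ≈ 2.6395e+5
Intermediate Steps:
O(C) = -16 + 5*C (O(C) = 4 + 5*(C - 4) = 4 + 5*(-4 + C) = 4 + (-20 + 5*C) = -16 + 5*C)
f(b) = -16 + 6*b (f(b) = b + (-16 + 5*b) = -16 + 6*b)
s(a) = 1/(12 + a) (s(a) = 1/(a + 12) = 1/(12 + a))
Z(K) = -3*K
P = 71/6 (P = -3*(-4) + 1/(12 - 18) = 12 + 1/(-6) = 12 - 1/6 = 71/6 ≈ 11.833)
-1388*(f(-31) + P) = -1388*((-16 + 6*(-31)) + 71/6) = -1388*((-16 - 186) + 71/6) = -1388*(-202 + 71/6) = -1388*(-1141/6) = 791854/3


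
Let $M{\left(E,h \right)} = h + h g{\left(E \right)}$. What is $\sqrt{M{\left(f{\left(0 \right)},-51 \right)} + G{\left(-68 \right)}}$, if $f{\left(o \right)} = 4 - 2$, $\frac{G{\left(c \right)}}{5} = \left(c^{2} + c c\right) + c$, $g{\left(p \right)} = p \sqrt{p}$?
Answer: $\sqrt{45849 - 102 \sqrt{2}} \approx 213.79$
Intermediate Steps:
$g{\left(p \right)} = p^{\frac{3}{2}}$
$G{\left(c \right)} = 5 c + 10 c^{2}$ ($G{\left(c \right)} = 5 \left(\left(c^{2} + c c\right) + c\right) = 5 \left(\left(c^{2} + c^{2}\right) + c\right) = 5 \left(2 c^{2} + c\right) = 5 \left(c + 2 c^{2}\right) = 5 c + 10 c^{2}$)
$f{\left(o \right)} = 2$ ($f{\left(o \right)} = 4 - 2 = 2$)
$M{\left(E,h \right)} = h + h E^{\frac{3}{2}}$
$\sqrt{M{\left(f{\left(0 \right)},-51 \right)} + G{\left(-68 \right)}} = \sqrt{- 51 \left(1 + 2^{\frac{3}{2}}\right) + 5 \left(-68\right) \left(1 + 2 \left(-68\right)\right)} = \sqrt{- 51 \left(1 + 2 \sqrt{2}\right) + 5 \left(-68\right) \left(1 - 136\right)} = \sqrt{\left(-51 - 102 \sqrt{2}\right) + 5 \left(-68\right) \left(-135\right)} = \sqrt{\left(-51 - 102 \sqrt{2}\right) + 45900} = \sqrt{45849 - 102 \sqrt{2}}$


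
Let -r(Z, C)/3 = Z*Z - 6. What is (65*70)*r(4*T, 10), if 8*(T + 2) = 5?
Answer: -662025/2 ≈ -3.3101e+5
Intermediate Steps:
T = -11/8 (T = -2 + (⅛)*5 = -2 + 5/8 = -11/8 ≈ -1.3750)
r(Z, C) = 18 - 3*Z² (r(Z, C) = -3*(Z*Z - 6) = -3*(Z² - 6) = -3*(-6 + Z²) = 18 - 3*Z²)
(65*70)*r(4*T, 10) = (65*70)*(18 - 3*(4*(-11/8))²) = 4550*(18 - 3*(-11/2)²) = 4550*(18 - 3*121/4) = 4550*(18 - 363/4) = 4550*(-291/4) = -662025/2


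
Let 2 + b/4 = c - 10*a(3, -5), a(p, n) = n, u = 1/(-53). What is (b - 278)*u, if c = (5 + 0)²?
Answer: -14/53 ≈ -0.26415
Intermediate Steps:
u = -1/53 ≈ -0.018868
c = 25 (c = 5² = 25)
b = 292 (b = -8 + 4*(25 - 10*(-5)) = -8 + 4*(25 + 50) = -8 + 4*75 = -8 + 300 = 292)
(b - 278)*u = (292 - 278)*(-1/53) = 14*(-1/53) = -14/53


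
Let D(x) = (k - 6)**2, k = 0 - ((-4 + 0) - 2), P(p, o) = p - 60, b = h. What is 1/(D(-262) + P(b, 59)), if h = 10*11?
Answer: 1/50 ≈ 0.020000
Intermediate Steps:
h = 110
b = 110
P(p, o) = -60 + p
k = 6 (k = 0 - (-4 - 2) = 0 - 1*(-6) = 0 + 6 = 6)
D(x) = 0 (D(x) = (6 - 6)**2 = 0**2 = 0)
1/(D(-262) + P(b, 59)) = 1/(0 + (-60 + 110)) = 1/(0 + 50) = 1/50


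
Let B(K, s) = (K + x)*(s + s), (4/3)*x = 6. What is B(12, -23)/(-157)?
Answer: 759/157 ≈ 4.8344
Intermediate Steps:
x = 9/2 (x = (¾)*6 = 9/2 ≈ 4.5000)
B(K, s) = 2*s*(9/2 + K) (B(K, s) = (K + 9/2)*(s + s) = (9/2 + K)*(2*s) = 2*s*(9/2 + K))
B(12, -23)/(-157) = -23*(9 + 2*12)/(-157) = -23*(9 + 24)*(-1/157) = -23*33*(-1/157) = -759*(-1/157) = 759/157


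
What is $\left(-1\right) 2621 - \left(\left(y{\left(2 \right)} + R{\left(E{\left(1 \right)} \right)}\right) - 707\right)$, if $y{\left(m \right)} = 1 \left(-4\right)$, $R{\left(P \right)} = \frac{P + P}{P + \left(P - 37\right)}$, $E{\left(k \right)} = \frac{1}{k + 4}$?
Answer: $- \frac{349528}{183} \approx -1910.0$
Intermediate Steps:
$E{\left(k \right)} = \frac{1}{4 + k}$
$R{\left(P \right)} = \frac{2 P}{-37 + 2 P}$ ($R{\left(P \right)} = \frac{2 P}{P + \left(-37 + P\right)} = \frac{2 P}{-37 + 2 P}$)
$y{\left(m \right)} = -4$
$\left(-1\right) 2621 - \left(\left(y{\left(2 \right)} + R{\left(E{\left(1 \right)} \right)}\right) - 707\right) = \left(-1\right) 2621 - \left(\left(-4 + \frac{2}{\left(4 + 1\right) \left(-37 + \frac{2}{4 + 1}\right)}\right) - 707\right) = -2621 - \left(\left(-4 + \frac{2}{5 \left(-37 + \frac{2}{5}\right)}\right) - 707\right) = -2621 - \left(\left(-4 + 2 \cdot \frac{1}{5} \frac{1}{-37 + 2 \cdot \frac{1}{5}}\right) - 707\right) = -2621 - \left(\left(-4 + 2 \cdot \frac{1}{5} \frac{1}{-37 + \frac{2}{5}}\right) - 707\right) = -2621 - \left(\left(-4 + 2 \cdot \frac{1}{5} \frac{1}{- \frac{183}{5}}\right) - 707\right) = -2621 - \left(\left(-4 + 2 \cdot \frac{1}{5} \left(- \frac{5}{183}\right)\right) - 707\right) = -2621 - \left(\left(-4 - \frac{2}{183}\right) - 707\right) = -2621 - \left(- \frac{734}{183} - 707\right) = -2621 - - \frac{130115}{183} = -2621 + \frac{130115}{183} = - \frac{349528}{183}$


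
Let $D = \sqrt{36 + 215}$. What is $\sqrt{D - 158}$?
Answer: $\sqrt{-158 + \sqrt{251}} \approx 11.923 i$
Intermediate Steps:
$D = \sqrt{251} \approx 15.843$
$\sqrt{D - 158} = \sqrt{\sqrt{251} - 158} = \sqrt{-158 + \sqrt{251}}$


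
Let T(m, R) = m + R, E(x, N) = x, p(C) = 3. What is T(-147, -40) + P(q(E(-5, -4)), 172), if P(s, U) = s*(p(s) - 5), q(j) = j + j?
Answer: -167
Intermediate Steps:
q(j) = 2*j
T(m, R) = R + m
P(s, U) = -2*s (P(s, U) = s*(3 - 5) = s*(-2) = -2*s)
T(-147, -40) + P(q(E(-5, -4)), 172) = (-40 - 147) - 4*(-5) = -187 - 2*(-10) = -187 + 20 = -167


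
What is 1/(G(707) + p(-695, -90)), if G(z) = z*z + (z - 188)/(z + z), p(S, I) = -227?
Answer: 1414/706466027 ≈ 2.0015e-6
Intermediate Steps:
G(z) = z**2 + (-188 + z)/(2*z) (G(z) = z**2 + (-188 + z)/((2*z)) = z**2 + (-188 + z)*(1/(2*z)) = z**2 + (-188 + z)/(2*z))
1/(G(707) + p(-695, -90)) = 1/((-94 + 707**3 + (1/2)*707)/707 - 227) = 1/((-94 + 353393243 + 707/2)/707 - 227) = 1/((1/707)*(706787005/2) - 227) = 1/(706787005/1414 - 227) = 1/(706466027/1414) = 1414/706466027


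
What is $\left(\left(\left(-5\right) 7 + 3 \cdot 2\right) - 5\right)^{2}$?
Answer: $1156$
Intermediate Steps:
$\left(\left(\left(-5\right) 7 + 3 \cdot 2\right) - 5\right)^{2} = \left(\left(-35 + 6\right) - 5\right)^{2} = \left(-29 - 5\right)^{2} = \left(-34\right)^{2} = 1156$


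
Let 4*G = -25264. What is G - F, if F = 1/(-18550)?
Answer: -117161799/18550 ≈ -6316.0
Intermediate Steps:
G = -6316 (G = (1/4)*(-25264) = -6316)
F = -1/18550 ≈ -5.3908e-5
G - F = -6316 - 1*(-1/18550) = -6316 + 1/18550 = -117161799/18550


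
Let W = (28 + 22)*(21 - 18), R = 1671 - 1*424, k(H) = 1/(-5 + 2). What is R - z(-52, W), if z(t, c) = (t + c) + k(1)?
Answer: 3448/3 ≈ 1149.3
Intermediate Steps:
k(H) = -1/3 (k(H) = 1/(-3) = -1/3)
R = 1247 (R = 1671 - 424 = 1247)
W = 150 (W = 50*3 = 150)
z(t, c) = -1/3 + c + t (z(t, c) = (t + c) - 1/3 = (c + t) - 1/3 = -1/3 + c + t)
R - z(-52, W) = 1247 - (-1/3 + 150 - 52) = 1247 - 1*293/3 = 1247 - 293/3 = 3448/3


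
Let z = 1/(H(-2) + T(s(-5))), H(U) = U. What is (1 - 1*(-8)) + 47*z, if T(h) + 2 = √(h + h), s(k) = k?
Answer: (-11*I + 9*√10)/(√10 + 4*I) ≈ 1.7692 - 5.7164*I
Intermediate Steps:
T(h) = -2 + √2*√h (T(h) = -2 + √(h + h) = -2 + √(2*h) = -2 + √2*√h)
z = 1/(-4 + I*√10) (z = 1/(-2 + (-2 + √2*√(-5))) = 1/(-2 + (-2 + √2*(I*√5))) = 1/(-2 + (-2 + I*√10)) = 1/(-4 + I*√10) ≈ -0.15385 - 0.12163*I)
(1 - 1*(-8)) + 47*z = (1 - 1*(-8)) + 47*(-2/13 - I*√10/26) = (1 + 8) + (-94/13 - 47*I*√10/26) = 9 + (-94/13 - 47*I*√10/26) = 23/13 - 47*I*√10/26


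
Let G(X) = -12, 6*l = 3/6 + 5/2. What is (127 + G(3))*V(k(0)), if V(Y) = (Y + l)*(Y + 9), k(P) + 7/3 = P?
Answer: -12650/9 ≈ -1405.6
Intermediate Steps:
k(P) = -7/3 + P
l = 1/2 (l = (3/6 + 5/2)/6 = (3*(1/6) + 5*(1/2))/6 = (1/2 + 5/2)/6 = (1/6)*3 = 1/2 ≈ 0.50000)
V(Y) = (1/2 + Y)*(9 + Y) (V(Y) = (Y + 1/2)*(Y + 9) = (1/2 + Y)*(9 + Y))
(127 + G(3))*V(k(0)) = (127 - 12)*(9/2 + (-7/3 + 0)**2 + 19*(-7/3 + 0)/2) = 115*(9/2 + (-7/3)**2 + (19/2)*(-7/3)) = 115*(9/2 + 49/9 - 133/6) = 115*(-110/9) = -12650/9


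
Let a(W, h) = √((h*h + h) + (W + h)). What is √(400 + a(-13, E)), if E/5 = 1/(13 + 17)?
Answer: √(14400 + 6*I*√455)/6 ≈ 20.0 + 0.088877*I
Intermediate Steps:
E = ⅙ (E = 5/(13 + 17) = 5/30 = 5*(1/30) = ⅙ ≈ 0.16667)
a(W, h) = √(W + h² + 2*h) (a(W, h) = √((h² + h) + (W + h)) = √((h + h²) + (W + h)) = √(W + h² + 2*h))
√(400 + a(-13, E)) = √(400 + √(-13 + (⅙)² + 2*(⅙))) = √(400 + √(-13 + 1/36 + ⅓)) = √(400 + √(-455/36)) = √(400 + I*√455/6)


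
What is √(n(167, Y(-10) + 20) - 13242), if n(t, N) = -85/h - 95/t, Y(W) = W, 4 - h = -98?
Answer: I*√13296428778/1002 ≈ 115.08*I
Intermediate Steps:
h = 102 (h = 4 - 1*(-98) = 4 + 98 = 102)
n(t, N) = -⅚ - 95/t (n(t, N) = -85/102 - 95/t = -85*1/102 - 95/t = -⅚ - 95/t)
√(n(167, Y(-10) + 20) - 13242) = √((-⅚ - 95/167) - 13242) = √(-1405/1002 - 13242) = √(-13269889/1002) = I*√13296428778/1002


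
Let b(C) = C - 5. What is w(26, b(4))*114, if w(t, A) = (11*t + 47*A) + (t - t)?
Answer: 27246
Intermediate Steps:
b(C) = -5 + C
w(t, A) = 11*t + 47*A (w(t, A) = (11*t + 47*A) + 0 = 11*t + 47*A)
w(26, b(4))*114 = (11*26 + 47*(-5 + 4))*114 = (286 + 47*(-1))*114 = (286 - 47)*114 = 239*114 = 27246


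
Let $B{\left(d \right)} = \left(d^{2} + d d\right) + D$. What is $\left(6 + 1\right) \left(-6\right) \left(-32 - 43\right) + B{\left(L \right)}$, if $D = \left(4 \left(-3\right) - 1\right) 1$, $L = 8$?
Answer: $3265$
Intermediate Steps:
$D = -13$ ($D = \left(-12 - 1\right) 1 = \left(-13\right) 1 = -13$)
$B{\left(d \right)} = -13 + 2 d^{2}$ ($B{\left(d \right)} = \left(d^{2} + d d\right) - 13 = \left(d^{2} + d^{2}\right) - 13 = 2 d^{2} - 13 = -13 + 2 d^{2}$)
$\left(6 + 1\right) \left(-6\right) \left(-32 - 43\right) + B{\left(L \right)} = \left(6 + 1\right) \left(-6\right) \left(-32 - 43\right) - \left(13 - 2 \cdot 8^{2}\right) = 7 \left(-6\right) \left(-32 - 43\right) + \left(-13 + 2 \cdot 64\right) = \left(-42\right) \left(-75\right) + \left(-13 + 128\right) = 3150 + 115 = 3265$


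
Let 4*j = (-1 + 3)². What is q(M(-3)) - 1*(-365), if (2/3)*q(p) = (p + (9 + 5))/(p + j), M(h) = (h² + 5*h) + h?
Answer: 5825/16 ≈ 364.06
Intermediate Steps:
M(h) = h² + 6*h
j = 1 (j = (-1 + 3)²/4 = (¼)*2² = (¼)*4 = 1)
q(p) = 3*(14 + p)/(2*(1 + p)) (q(p) = 3*((p + (9 + 5))/(p + 1))/2 = 3*((p + 14)/(1 + p))/2 = 3*((14 + p)/(1 + p))/2 = 3*(14 + p)/(2*(1 + p)))
q(M(-3)) - 1*(-365) = 3*(14 - 3*(6 - 3))/(2*(1 - 3*(6 - 3))) - 1*(-365) = 3*(14 - 3*3)/(2*(1 - 3*3)) + 365 = 3*(14 - 9)/(2*(1 - 9)) + 365 = (3/2)*5/(-8) + 365 = (3/2)*(-⅛)*5 + 365 = -15/16 + 365 = 5825/16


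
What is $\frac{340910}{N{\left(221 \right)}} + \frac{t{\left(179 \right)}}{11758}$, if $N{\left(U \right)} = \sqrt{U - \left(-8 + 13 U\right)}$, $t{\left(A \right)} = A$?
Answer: $\frac{179}{11758} - \frac{170455 i \sqrt{661}}{661} \approx 0.015224 - 6629.9 i$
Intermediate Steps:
$N{\left(U \right)} = \sqrt{8 - 12 U}$ ($N{\left(U \right)} = \sqrt{U - \left(-8 + 13 U\right)} = \sqrt{8 - 12 U}$)
$\frac{340910}{N{\left(221 \right)}} + \frac{t{\left(179 \right)}}{11758} = \frac{340910}{2 \sqrt{2 - 663}} + \frac{179}{11758} = \frac{340910}{2 \sqrt{2 - 663}} + 179 \cdot \frac{1}{11758} = \frac{340910}{2 \sqrt{-661}} + \frac{179}{11758} = \frac{340910}{2 i \sqrt{661}} + \frac{179}{11758} = 340910 \left(- \frac{i \sqrt{661}}{1322}\right) + \frac{179}{11758} = - \frac{170455 i \sqrt{661}}{661} + \frac{179}{11758} = \frac{179}{11758} - \frac{170455 i \sqrt{661}}{661}$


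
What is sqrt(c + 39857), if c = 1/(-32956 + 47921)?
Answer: 3*sqrt(991780443310)/14965 ≈ 199.64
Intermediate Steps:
c = 1/14965 ≈ 6.6823e-5
sqrt(c + 39857) = sqrt(1/14965 + 39857) = sqrt(596460006/14965) = 3*sqrt(991780443310)/14965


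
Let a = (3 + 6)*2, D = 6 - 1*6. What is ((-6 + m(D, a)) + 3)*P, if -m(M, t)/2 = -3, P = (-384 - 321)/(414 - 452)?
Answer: 2115/38 ≈ 55.658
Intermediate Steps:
P = 705/38 (P = -705/(-38) = -705*(-1/38) = 705/38 ≈ 18.553)
D = 0 (D = 6 - 6 = 0)
a = 18 (a = 9*2 = 18)
m(M, t) = 6 (m(M, t) = -2*(-3) = 6)
((-6 + m(D, a)) + 3)*P = ((-6 + 6) + 3)*(705/38) = (0 + 3)*(705/38) = 3*(705/38) = 2115/38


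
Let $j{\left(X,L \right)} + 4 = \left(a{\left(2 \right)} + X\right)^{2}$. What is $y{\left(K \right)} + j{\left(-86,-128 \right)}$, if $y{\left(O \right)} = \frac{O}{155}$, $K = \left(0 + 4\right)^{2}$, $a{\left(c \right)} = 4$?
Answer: $\frac{1041616}{155} \approx 6720.1$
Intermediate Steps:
$K = 16$ ($K = 4^{2} = 16$)
$y{\left(O \right)} = \frac{O}{155}$ ($y{\left(O \right)} = O \frac{1}{155} = \frac{O}{155}$)
$j{\left(X,L \right)} = -4 + \left(4 + X\right)^{2}$
$y{\left(K \right)} + j{\left(-86,-128 \right)} = \frac{1}{155} \cdot 16 - \left(4 - \left(4 - 86\right)^{2}\right) = \frac{16}{155} - \left(4 - \left(-82\right)^{2}\right) = \frac{16}{155} + \left(-4 + 6724\right) = \frac{16}{155} + 6720 = \frac{1041616}{155}$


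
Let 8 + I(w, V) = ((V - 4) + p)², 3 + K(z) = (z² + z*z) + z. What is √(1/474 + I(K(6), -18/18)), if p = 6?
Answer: I*√1572258/474 ≈ 2.6454*I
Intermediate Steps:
K(z) = -3 + z + 2*z² (K(z) = -3 + ((z² + z*z) + z) = -3 + ((z² + z²) + z) = -3 + (2*z² + z) = -3 + (z + 2*z²) = -3 + z + 2*z²)
I(w, V) = -8 + (2 + V)² (I(w, V) = -8 + ((V - 4) + 6)² = -8 + ((-4 + V) + 6)² = -8 + (2 + V)²)
√(1/474 + I(K(6), -18/18)) = √(1/474 + (-8 + (2 - 18/18)²)) = √(1/474 + (-8 + (2 - 18*1/18)²)) = √(1/474 + (-8 + (2 - 1)²)) = √(1/474 + (-8 + 1²)) = √(1/474 + (-8 + 1)) = √(1/474 - 7) = √(-3317/474) = I*√1572258/474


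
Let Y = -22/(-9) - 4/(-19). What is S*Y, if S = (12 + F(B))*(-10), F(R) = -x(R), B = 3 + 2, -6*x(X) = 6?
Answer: -59020/171 ≈ -345.15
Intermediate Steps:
x(X) = -1 (x(X) = -1/6*6 = -1)
B = 5
F(R) = 1 (F(R) = -1*(-1) = 1)
Y = 454/171 (Y = -22*(-1/9) - 4*(-1/19) = 22/9 + 4/19 = 454/171 ≈ 2.6550)
S = -130 (S = (12 + 1)*(-10) = 13*(-10) = -130)
S*Y = -130*454/171 = -59020/171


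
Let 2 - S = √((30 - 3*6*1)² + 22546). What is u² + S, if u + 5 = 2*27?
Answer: 2403 - √22690 ≈ 2252.4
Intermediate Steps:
S = 2 - √22690 (S = 2 - √((30 - 3*6*1)² + 22546) = 2 - √((30 - 18*1)² + 22546) = 2 - √((30 - 18)² + 22546) = 2 - √(12² + 22546) = 2 - √(144 + 22546) = 2 - √22690 ≈ -148.63)
u = 49 (u = -5 + 2*27 = -5 + 54 = 49)
u² + S = 49² + (2 - √22690) = 2401 + (2 - √22690) = 2403 - √22690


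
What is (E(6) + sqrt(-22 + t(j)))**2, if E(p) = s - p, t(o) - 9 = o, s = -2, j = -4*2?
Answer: (8 - I*sqrt(21))**2 ≈ 43.0 - 73.321*I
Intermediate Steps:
j = -8
t(o) = 9 + o
E(p) = -2 - p
(E(6) + sqrt(-22 + t(j)))**2 = ((-2 - 1*6) + sqrt(-22 + (9 - 8)))**2 = ((-2 - 6) + sqrt(-22 + 1))**2 = (-8 + sqrt(-21))**2 = (-8 + I*sqrt(21))**2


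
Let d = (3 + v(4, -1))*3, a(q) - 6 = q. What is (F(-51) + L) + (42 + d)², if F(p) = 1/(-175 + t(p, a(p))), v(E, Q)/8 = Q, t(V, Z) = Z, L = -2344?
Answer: -355301/220 ≈ -1615.0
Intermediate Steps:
a(q) = 6 + q
v(E, Q) = 8*Q
d = -15 (d = (3 + 8*(-1))*3 = (3 - 8)*3 = -5*3 = -15)
F(p) = 1/(-169 + p) (F(p) = 1/(-175 + (6 + p)) = 1/(-169 + p))
(F(-51) + L) + (42 + d)² = (1/(-169 - 51) - 2344) + (42 - 15)² = (1/(-220) - 2344) + 27² = (-1/220 - 2344) + 729 = -515681/220 + 729 = -355301/220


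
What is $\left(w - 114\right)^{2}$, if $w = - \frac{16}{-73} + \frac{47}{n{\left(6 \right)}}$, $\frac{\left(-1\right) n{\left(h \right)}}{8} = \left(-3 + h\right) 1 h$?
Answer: $\frac{1438788255025}{110502144} \approx 13020.0$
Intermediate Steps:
$n{\left(h \right)} = - 8 h \left(-3 + h\right)$ ($n{\left(h \right)} = - 8 \left(-3 + h\right) 1 h = - 8 \left(-3 + h\right) h = - 8 h \left(-3 + h\right)$)
$w = - \frac{1127}{10512}$ ($w = - \frac{16}{-73} + \frac{47}{8 \cdot 6 \left(3 - 6\right)} = \left(-16\right) \left(- \frac{1}{73}\right) + \frac{47}{8 \cdot 6 \left(3 - 6\right)} = \frac{16}{73} + \frac{47}{8 \cdot 6 \left(-3\right)} = \frac{16}{73} + \frac{47}{-144} = \frac{16}{73} + 47 \left(- \frac{1}{144}\right) = \frac{16}{73} - \frac{47}{144} = - \frac{1127}{10512} \approx -0.10721$)
$\left(w - 114\right)^{2} = \left(- \frac{1127}{10512} - 114\right)^{2} = \left(- \frac{1199495}{10512}\right)^{2} = \frac{1438788255025}{110502144}$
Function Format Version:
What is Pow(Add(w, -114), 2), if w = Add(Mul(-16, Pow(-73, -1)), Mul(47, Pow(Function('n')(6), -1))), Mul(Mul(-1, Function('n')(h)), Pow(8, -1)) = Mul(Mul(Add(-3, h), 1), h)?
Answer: Rational(1438788255025, 110502144) ≈ 13020.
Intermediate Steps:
Function('n')(h) = Mul(-8, h, Add(-3, h)) (Function('n')(h) = Mul(-8, Mul(Mul(Add(-3, h), 1), h)) = Mul(-8, Mul(Add(-3, h), h)) = Mul(-8, Mul(h, Add(-3, h))) = Mul(-8, h, Add(-3, h)))
w = Rational(-1127, 10512) (w = Add(Mul(-16, Pow(-73, -1)), Mul(47, Pow(Mul(8, 6, Add(3, Mul(-1, 6))), -1))) = Add(Mul(-16, Rational(-1, 73)), Mul(47, Pow(Mul(8, 6, Add(3, -6)), -1))) = Add(Rational(16, 73), Mul(47, Pow(Mul(8, 6, -3), -1))) = Add(Rational(16, 73), Mul(47, Pow(-144, -1))) = Add(Rational(16, 73), Mul(47, Rational(-1, 144))) = Add(Rational(16, 73), Rational(-47, 144)) = Rational(-1127, 10512) ≈ -0.10721)
Pow(Add(w, -114), 2) = Pow(Add(Rational(-1127, 10512), -114), 2) = Pow(Rational(-1199495, 10512), 2) = Rational(1438788255025, 110502144)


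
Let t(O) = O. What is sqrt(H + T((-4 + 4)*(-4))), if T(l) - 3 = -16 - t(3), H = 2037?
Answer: sqrt(2021) ≈ 44.956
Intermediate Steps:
T(l) = -16 (T(l) = 3 + (-16 - 1*3) = 3 + (-16 - 3) = 3 - 19 = -16)
sqrt(H + T((-4 + 4)*(-4))) = sqrt(2037 - 16) = sqrt(2021)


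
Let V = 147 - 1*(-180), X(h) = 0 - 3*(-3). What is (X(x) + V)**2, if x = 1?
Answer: 112896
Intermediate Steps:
X(h) = 9 (X(h) = 0 + 9 = 9)
V = 327 (V = 147 + 180 = 327)
(X(x) + V)**2 = (9 + 327)**2 = 336**2 = 112896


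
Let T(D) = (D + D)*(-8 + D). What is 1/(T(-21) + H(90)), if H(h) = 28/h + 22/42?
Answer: 315/383933 ≈ 0.00082046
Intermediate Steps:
T(D) = 2*D*(-8 + D) (T(D) = (2*D)*(-8 + D) = 2*D*(-8 + D))
H(h) = 11/21 + 28/h (H(h) = 28/h + 22*(1/42) = 28/h + 11/21 = 11/21 + 28/h)
1/(T(-21) + H(90)) = 1/(2*(-21)*(-8 - 21) + (11/21 + 28/90)) = 1/(2*(-21)*(-29) + (11/21 + 28*(1/90))) = 1/(1218 + (11/21 + 14/45)) = 1/(1218 + 263/315) = 1/(383933/315) = 315/383933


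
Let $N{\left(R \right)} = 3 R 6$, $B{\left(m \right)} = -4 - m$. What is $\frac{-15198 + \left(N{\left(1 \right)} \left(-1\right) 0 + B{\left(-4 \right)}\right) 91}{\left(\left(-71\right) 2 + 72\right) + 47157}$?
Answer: $- \frac{15198}{47087} \approx -0.32276$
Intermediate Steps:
$N{\left(R \right)} = 18 R$
$\frac{-15198 + \left(N{\left(1 \right)} \left(-1\right) 0 + B{\left(-4 \right)}\right) 91}{\left(\left(-71\right) 2 + 72\right) + 47157} = \frac{-15198 + \left(18 \cdot 1 \left(-1\right) 0 - 0\right) 91}{\left(\left(-71\right) 2 + 72\right) + 47157} = \frac{-15198 + \left(18 \left(-1\right) 0 + \left(-4 + 4\right)\right) 91}{\left(-142 + 72\right) + 47157} = \frac{-15198 + \left(\left(-18\right) 0 + 0\right) 91}{-70 + 47157} = \frac{-15198 + \left(0 + 0\right) 91}{47087} = \left(-15198 + 0 \cdot 91\right) \frac{1}{47087} = \left(-15198 + 0\right) \frac{1}{47087} = \left(-15198\right) \frac{1}{47087} = - \frac{15198}{47087}$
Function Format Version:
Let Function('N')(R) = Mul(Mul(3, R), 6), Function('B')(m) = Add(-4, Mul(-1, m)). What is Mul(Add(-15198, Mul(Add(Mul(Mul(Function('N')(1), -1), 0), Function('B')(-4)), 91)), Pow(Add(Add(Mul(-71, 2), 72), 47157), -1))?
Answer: Rational(-15198, 47087) ≈ -0.32276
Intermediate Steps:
Function('N')(R) = Mul(18, R)
Mul(Add(-15198, Mul(Add(Mul(Mul(Function('N')(1), -1), 0), Function('B')(-4)), 91)), Pow(Add(Add(Mul(-71, 2), 72), 47157), -1)) = Mul(Add(-15198, Mul(Add(Mul(Mul(Mul(18, 1), -1), 0), Add(-4, Mul(-1, -4))), 91)), Pow(Add(Add(Mul(-71, 2), 72), 47157), -1)) = Mul(Add(-15198, Mul(Add(Mul(Mul(18, -1), 0), Add(-4, 4)), 91)), Pow(Add(Add(-142, 72), 47157), -1)) = Mul(Add(-15198, Mul(Add(Mul(-18, 0), 0), 91)), Pow(Add(-70, 47157), -1)) = Mul(Add(-15198, Mul(Add(0, 0), 91)), Pow(47087, -1)) = Mul(Add(-15198, Mul(0, 91)), Rational(1, 47087)) = Mul(Add(-15198, 0), Rational(1, 47087)) = Mul(-15198, Rational(1, 47087)) = Rational(-15198, 47087)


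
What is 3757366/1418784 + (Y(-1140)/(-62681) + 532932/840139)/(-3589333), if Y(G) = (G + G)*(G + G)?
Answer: 18689792447156446695223/7057217451456606063696 ≈ 2.6483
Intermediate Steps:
Y(G) = 4*G² (Y(G) = (2*G)*(2*G) = 4*G²)
3757366/1418784 + (Y(-1140)/(-62681) + 532932/840139)/(-3589333) = 3757366/1418784 + ((4*(-1140)²)/(-62681) + 532932/840139)/(-3589333) = 3757366*(1/1418784) + ((4*1299600)*(-1/62681) + 532932*(1/840139))*(-1/3589333) = 1878683/709392 + (5198400*(-1/62681) + 532932/840139)*(-1/3589333) = 1878683/709392 + (-273600/3299 + 532932/840139)*(-1/3589333) = 1878683/709392 - 228103887732/2771618561*(-1/3589333) = 1878683/709392 + 228103887732/9948261964409813 = 18689792447156446695223/7057217451456606063696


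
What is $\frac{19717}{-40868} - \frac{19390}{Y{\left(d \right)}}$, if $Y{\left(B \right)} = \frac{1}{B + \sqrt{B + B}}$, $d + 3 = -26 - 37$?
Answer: $\frac{52300394603}{40868} - 38780 i \sqrt{33} \approx 1.2797 \cdot 10^{6} - 2.2277 \cdot 10^{5} i$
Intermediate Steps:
$d = -66$ ($d = -3 - 63 = -66$)
$Y{\left(B \right)} = \frac{1}{B + \sqrt{2} \sqrt{B}}$ ($Y{\left(B \right)} = \frac{1}{B + \sqrt{2 B}} = \frac{1}{B + \sqrt{2} \sqrt{B}}$)
$\frac{19717}{-40868} - \frac{19390}{Y{\left(d \right)}} = \frac{19717}{-40868} - \frac{19390}{\frac{1}{-66 + \sqrt{2} \sqrt{-66}}} = 19717 \left(- \frac{1}{40868}\right) - \frac{19390}{\frac{1}{-66 + \sqrt{2} i \sqrt{66}}} = - \frac{19717}{40868} - \frac{19390}{\frac{1}{-66 + 2 i \sqrt{33}}} = - \frac{19717}{40868} - 19390 \left(-66 + 2 i \sqrt{33}\right) = - \frac{19717}{40868} + \left(1279740 - 38780 i \sqrt{33}\right) = \frac{52300394603}{40868} - 38780 i \sqrt{33}$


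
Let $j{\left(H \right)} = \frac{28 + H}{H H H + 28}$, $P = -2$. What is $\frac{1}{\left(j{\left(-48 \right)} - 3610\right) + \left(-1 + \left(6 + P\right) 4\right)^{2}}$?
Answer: $- \frac{27641}{93564780} \approx -0.00029542$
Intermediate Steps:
$j{\left(H \right)} = \frac{28 + H}{28 + H^{3}}$ ($j{\left(H \right)} = \frac{28 + H}{H^{2} H + 28} = \frac{28 + H}{H^{3} + 28} = \frac{28 + H}{28 + H^{3}}$)
$\frac{1}{\left(j{\left(-48 \right)} - 3610\right) + \left(-1 + \left(6 + P\right) 4\right)^{2}} = \frac{1}{\left(\frac{28 - 48}{28 + \left(-48\right)^{3}} - 3610\right) + \left(-1 + \left(6 - 2\right) 4\right)^{2}} = \frac{1}{\left(\frac{1}{28 - 110592} \left(-20\right) - 3610\right) + \left(-1 + 4 \cdot 4\right)^{2}} = \frac{1}{\left(\frac{1}{-110564} \left(-20\right) - 3610\right) + \left(-1 + 16\right)^{2}} = \frac{1}{\left(\left(- \frac{1}{110564}\right) \left(-20\right) - 3610\right) + 15^{2}} = \frac{1}{\left(\frac{5}{27641} - 3610\right) + 225} = \frac{1}{- \frac{99784005}{27641} + 225} = \frac{1}{- \frac{93564780}{27641}} = - \frac{27641}{93564780}$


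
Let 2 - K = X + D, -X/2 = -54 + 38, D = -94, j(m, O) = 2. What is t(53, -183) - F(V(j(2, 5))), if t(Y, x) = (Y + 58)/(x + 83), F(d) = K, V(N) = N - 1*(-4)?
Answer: -6511/100 ≈ -65.110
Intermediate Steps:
X = 32 (X = -2*(-54 + 38) = -2*(-16) = 32)
K = 64 (K = 2 - (32 - 94) = 2 - 1*(-62) = 2 + 62 = 64)
V(N) = 4 + N (V(N) = N + 4 = 4 + N)
F(d) = 64
t(Y, x) = (58 + Y)/(83 + x)
t(53, -183) - F(V(j(2, 5))) = (58 + 53)/(83 - 183) - 1*64 = 111/(-100) - 64 = -1/100*111 - 64 = -111/100 - 64 = -6511/100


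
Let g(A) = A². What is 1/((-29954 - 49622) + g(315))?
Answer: 1/19649 ≈ 5.0893e-5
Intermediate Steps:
1/((-29954 - 49622) + g(315)) = 1/((-29954 - 49622) + 315²) = 1/(-79576 + 99225) = 1/19649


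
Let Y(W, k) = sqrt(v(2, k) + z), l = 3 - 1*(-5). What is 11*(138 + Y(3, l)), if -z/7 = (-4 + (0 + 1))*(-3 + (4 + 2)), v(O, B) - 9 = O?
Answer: 1518 + 11*sqrt(74) ≈ 1612.6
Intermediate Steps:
l = 8 (l = 3 + 5 = 8)
v(O, B) = 9 + O
z = 63 (z = -7*(-4 + (0 + 1))*(-3 + (4 + 2)) = -7*(-4 + 1)*(-3 + 6) = -(-21)*3 = -7*(-9) = 63)
Y(W, k) = sqrt(74) (Y(W, k) = sqrt((9 + 2) + 63) = sqrt(11 + 63) = sqrt(74))
11*(138 + Y(3, l)) = 11*(138 + sqrt(74)) = 1518 + 11*sqrt(74)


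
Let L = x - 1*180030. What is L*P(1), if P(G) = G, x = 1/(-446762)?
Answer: -80430562861/446762 ≈ -1.8003e+5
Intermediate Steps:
x = -1/446762 ≈ -2.2383e-6
L = -80430562861/446762 (L = -1/446762 - 1*180030 = -1/446762 - 180030 = -80430562861/446762 ≈ -1.8003e+5)
L*P(1) = -80430562861/446762*1 = -80430562861/446762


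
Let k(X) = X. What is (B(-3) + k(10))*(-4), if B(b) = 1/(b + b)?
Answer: -118/3 ≈ -39.333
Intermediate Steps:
B(b) = 1/(2*b)
(B(-3) + k(10))*(-4) = ((1/2)/(-3) + 10)*(-4) = ((1/2)*(-1/3) + 10)*(-4) = (-1/6 + 10)*(-4) = (59/6)*(-4) = -118/3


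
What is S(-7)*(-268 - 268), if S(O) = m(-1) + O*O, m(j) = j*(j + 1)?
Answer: -26264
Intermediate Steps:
m(j) = j*(1 + j)
S(O) = O² (S(O) = -(1 - 1) + O*O = -1*0 + O² = 0 + O² = O²)
S(-7)*(-268 - 268) = (-7)²*(-268 - 268) = 49*(-536) = -26264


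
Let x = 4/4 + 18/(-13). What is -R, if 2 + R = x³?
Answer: 4519/2197 ≈ 2.0569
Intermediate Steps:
x = -5/13 (x = 4*(¼) + 18*(-1/13) = 1 - 18/13 = -5/13 ≈ -0.38462)
R = -4519/2197 (R = -2 + (-5/13)³ = -2 - 125/2197 = -4519/2197 ≈ -2.0569)
-R = -1*(-4519/2197) = 4519/2197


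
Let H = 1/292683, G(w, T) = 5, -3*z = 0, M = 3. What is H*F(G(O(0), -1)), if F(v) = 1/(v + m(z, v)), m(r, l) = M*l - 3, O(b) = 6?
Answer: 1/4975611 ≈ 2.0098e-7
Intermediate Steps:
z = 0 (z = -⅓*0 = 0)
m(r, l) = -3 + 3*l (m(r, l) = 3*l - 3 = -3 + 3*l)
F(v) = 1/(-3 + 4*v) (F(v) = 1/(v + (-3 + 3*v)) = 1/(-3 + 4*v))
H = 1/292683 ≈ 3.4167e-6
H*F(G(O(0), -1)) = 1/(292683*(-3 + 4*5)) = 1/(292683*(-3 + 20)) = (1/292683)/17 = (1/292683)*(1/17) = 1/4975611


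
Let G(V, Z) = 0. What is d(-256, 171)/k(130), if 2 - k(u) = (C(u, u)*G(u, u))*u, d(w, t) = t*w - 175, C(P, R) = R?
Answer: -43951/2 ≈ -21976.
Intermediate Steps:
d(w, t) = -175 + t*w
k(u) = 2 (k(u) = 2 - u*0*u = 2 - 0*u = 2 - 1*0 = 2 + 0 = 2)
d(-256, 171)/k(130) = (-175 + 171*(-256))/2 = (-175 - 43776)*(1/2) = -43951*1/2 = -43951/2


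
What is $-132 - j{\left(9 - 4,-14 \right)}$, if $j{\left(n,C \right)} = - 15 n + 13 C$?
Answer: $125$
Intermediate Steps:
$-132 - j{\left(9 - 4,-14 \right)} = -132 - \left(- 15 \left(9 - 4\right) + 13 \left(-14\right)\right) = -132 - \left(\left(-15\right) 5 - 182\right) = -132 - \left(-75 - 182\right) = -132 - -257 = -132 + 257 = 125$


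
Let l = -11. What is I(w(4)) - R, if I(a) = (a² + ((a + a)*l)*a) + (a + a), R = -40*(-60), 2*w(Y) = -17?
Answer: -15737/4 ≈ -3934.3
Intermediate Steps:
w(Y) = -17/2 (w(Y) = (½)*(-17) = -17/2)
R = 2400
I(a) = -21*a² + 2*a (I(a) = (a² + ((a + a)*(-11))*a) + (a + a) = (a² + ((2*a)*(-11))*a) + 2*a = (a² + (-22*a)*a) + 2*a = (a² - 22*a²) + 2*a = -21*a² + 2*a)
I(w(4)) - R = -17*(2 - 21*(-17/2))/2 - 1*2400 = -17*(2 + 357/2)/2 - 2400 = -17/2*361/2 - 2400 = -6137/4 - 2400 = -15737/4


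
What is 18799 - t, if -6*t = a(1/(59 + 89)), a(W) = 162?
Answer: 18826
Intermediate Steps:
t = -27 (t = -1/6*162 = -27)
18799 - t = 18799 - 1*(-27) = 18799 + 27 = 18826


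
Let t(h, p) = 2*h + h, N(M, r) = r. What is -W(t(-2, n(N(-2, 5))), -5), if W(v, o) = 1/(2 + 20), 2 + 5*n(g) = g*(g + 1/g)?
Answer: -1/22 ≈ -0.045455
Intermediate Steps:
n(g) = -2/5 + g*(g + 1/g)/5 (n(g) = -2/5 + (g*(g + 1/g))/5 = -2/5 + g*(g + 1/g)/5)
t(h, p) = 3*h
W(v, o) = 1/22
-W(t(-2, n(N(-2, 5))), -5) = -1*1/22 = -1/22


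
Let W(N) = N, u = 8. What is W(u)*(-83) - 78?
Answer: -742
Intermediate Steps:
W(u)*(-83) - 78 = 8*(-83) - 78 = -664 - 78 = -742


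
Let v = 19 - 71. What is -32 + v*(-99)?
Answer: 5116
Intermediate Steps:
v = -52
-32 + v*(-99) = -32 - 52*(-99) = -32 + 5148 = 5116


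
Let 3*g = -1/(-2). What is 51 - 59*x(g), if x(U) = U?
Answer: 247/6 ≈ 41.167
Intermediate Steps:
g = ⅙ (g = (-1/(-2))/3 = (-1*(-½))/3 = (⅓)*(½) = ⅙ ≈ 0.16667)
51 - 59*x(g) = 51 - 59*⅙ = 51 - 59/6 = 247/6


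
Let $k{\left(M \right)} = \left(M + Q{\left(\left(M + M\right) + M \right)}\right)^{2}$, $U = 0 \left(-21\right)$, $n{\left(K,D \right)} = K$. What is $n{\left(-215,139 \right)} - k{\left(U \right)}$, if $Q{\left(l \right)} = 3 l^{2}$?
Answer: $-215$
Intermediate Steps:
$U = 0$
$k{\left(M \right)} = \left(M + 27 M^{2}\right)^{2}$ ($k{\left(M \right)} = \left(M + 3 \left(\left(M + M\right) + M\right)^{2}\right)^{2} = \left(M + 3 \left(2 M + M\right)^{2}\right)^{2} = \left(M + 3 \left(3 M\right)^{2}\right)^{2} = \left(M + 3 \cdot 9 M^{2}\right)^{2} = \left(M + 27 M^{2}\right)^{2}$)
$n{\left(-215,139 \right)} - k{\left(U \right)} = -215 - 0^{2} \left(1 + 27 \cdot 0\right)^{2} = -215 - 0 \left(1 + 0\right)^{2} = -215 - 0 \cdot 1^{2} = -215 - 0 \cdot 1 = -215 - 0 = -215 + 0 = -215$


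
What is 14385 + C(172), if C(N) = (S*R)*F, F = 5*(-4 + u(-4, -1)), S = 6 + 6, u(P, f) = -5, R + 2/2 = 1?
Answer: 14385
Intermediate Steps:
R = 0 (R = -1 + 1 = 0)
S = 12
F = -45 (F = 5*(-4 - 5) = 5*(-9) = -45)
C(N) = 0 (C(N) = (12*0)*(-45) = 0*(-45) = 0)
14385 + C(172) = 14385 + 0 = 14385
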